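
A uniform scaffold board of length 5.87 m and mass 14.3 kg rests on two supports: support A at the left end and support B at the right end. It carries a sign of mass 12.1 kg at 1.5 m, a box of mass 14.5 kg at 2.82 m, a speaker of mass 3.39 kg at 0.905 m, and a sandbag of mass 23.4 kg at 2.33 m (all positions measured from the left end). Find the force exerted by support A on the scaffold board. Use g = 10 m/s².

R_A ≈ 407 N

Take moments about support B.
Beam weight: 14.3 × 10 = 143 N down at 2.935 m → arm 2.935 m, τ = 143 × 2.935 = 419.7 N·m counterclockwise.
Sign: 12.1 × 10 = 121 N down at 1.5 m → arm 4.37 m, τ = 121 × 4.37 = 528.8 N·m counterclockwise.
Box: 14.5 × 10 = 145 N down at 2.82 m → arm 3.05 m, τ = 145 × 3.05 = 442.2 N·m counterclockwise.
Speaker: 3.39 × 10 = 33.9 N down at 0.905 m → arm 4.965 m, τ = 33.9 × 4.965 = 168.3 N·m counterclockwise.
Sandbag: 23.4 × 10 = 234 N down at 2.33 m → arm 3.54 m, τ = 234 × 3.54 = 828.4 N·m counterclockwise.
Net load moment about support B = 2387 N·m counterclockwise.
Reaction R at support A is upward at 0 m, arm 5.87 m → moment R × 5.87 clockwise.
For rotational equilibrium, R × 5.87 = 2387, so R = 407 N.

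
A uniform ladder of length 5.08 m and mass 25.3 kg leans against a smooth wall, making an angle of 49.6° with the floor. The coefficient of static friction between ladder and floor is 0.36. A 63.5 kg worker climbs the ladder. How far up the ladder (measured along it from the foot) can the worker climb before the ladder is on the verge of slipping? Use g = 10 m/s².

d ≈ 1.99 m

Sum moments about the foot of the ladder (the floor normal and friction both act there and drop out).
Ladder weight 25.3×10 = 253 N acts at 2.54 m along the ladder; its horizontal arm is 2.54·cos49.6° = 1.646 m → τ = 416.4 N·m clockwise.
Worker weight 63.5×10 = 635 N at distance d → arm d·cos49.6° → τ = 635·d·0.6481 clockwise.
Wall normal N at the top has arm L sinθ = 3.869 m counterclockwise, so Στ = 0 gives N·3.869 = 416.4 + 411.5·d.
ΣFy = 0 ⇒ N_floor = 888 N, so the maximum friction is μ_s·N_floor = 0.36×888 = 319.7 N. ΣFx = 0 ⇒ N_wall = f, so at the slipping point N = 319.7 N.
Substituting: 319.7×3.869 = 416.4 + 411.5·d ⇒ d = (1237 − 416.4) / 411.5 = 1.99 m.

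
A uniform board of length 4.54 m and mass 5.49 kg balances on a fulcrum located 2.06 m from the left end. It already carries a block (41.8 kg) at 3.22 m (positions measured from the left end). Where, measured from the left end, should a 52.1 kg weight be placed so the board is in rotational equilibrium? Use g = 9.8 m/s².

Sum moments about the fulcrum (at 2.06 m from the left end) (the support reaction has zero arm there).
Beam weight: 5.49 × 9.8 = 53.8 N down at 2.27 m → arm 0.21 m, τ = 53.8 × 0.21 = 11.3 N·m clockwise.
Block: 41.8 × 9.8 = 409.6 N down at 3.22 m → arm 1.16 m, τ = 409.6 × 1.16 = 475.1 N·m clockwise.
Net moment of existing loads = 486.4 N·m clockwise.
The weight weighs 52.1 × 9.8 = 510.6 N and must supply an equal counterclockwise moment, so its lever arm about the fulcrum is 486.4 / 510.6 = 0.953 m.
That puts it at 2.06 − 0.953 = 1.11 m from the left end.

x ≈ 1.11 m from the left end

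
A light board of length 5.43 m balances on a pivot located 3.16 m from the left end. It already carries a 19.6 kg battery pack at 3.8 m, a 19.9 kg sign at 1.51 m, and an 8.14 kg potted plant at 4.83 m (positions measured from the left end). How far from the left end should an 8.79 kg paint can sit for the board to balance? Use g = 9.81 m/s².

x ≈ 3.92 m from the left end

Take moments about the pivot (at 3.16 m from the left end).
Battery pack: 19.6 × 9.81 = 192.3 N down at 3.8 m → arm 0.64 m, τ = 192.3 × 0.64 = 123.1 N·m clockwise.
Sign: 19.9 × 9.81 = 195.2 N down at 1.51 m → arm 1.65 m, τ = 195.2 × 1.65 = 322.1 N·m counterclockwise.
Potted plant: 8.14 × 9.81 = 79.85 N down at 4.83 m → arm 1.67 m, τ = 79.85 × 1.67 = 133.3 N·m clockwise.
Net moment of existing loads = 65.7 N·m counterclockwise.
The paint can weighs 8.79 × 9.81 = 86.23 N and must supply an equal clockwise moment, so its lever arm about the pivot is 65.7 / 86.23 = 0.762 m.
That puts it at 3.16 + 0.762 = 3.92 m from the left end.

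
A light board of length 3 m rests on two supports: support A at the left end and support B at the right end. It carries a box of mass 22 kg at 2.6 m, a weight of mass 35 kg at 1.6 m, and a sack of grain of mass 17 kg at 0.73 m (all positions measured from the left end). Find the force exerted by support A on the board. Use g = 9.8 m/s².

About support B:
Box: 22 × 9.8 = 215.6 N down at 2.6 m → arm 0.4 m, τ = 215.6 × 0.4 = 86.24 N·m counterclockwise.
Weight: 35 × 9.8 = 343 N down at 1.6 m → arm 1.4 m, τ = 343 × 1.4 = 480.2 N·m counterclockwise.
Sack of grain: 17 × 9.8 = 166.6 N down at 0.73 m → arm 2.27 m, τ = 166.6 × 2.27 = 378.2 N·m counterclockwise.
Net load moment about support B = 944.6 N·m counterclockwise.
Reaction R at support A is upward at 0 m, arm 3 m → moment R × 3 clockwise.
Balancing moments: R × 3 = 944.6, giving R = 315 N.

R_A ≈ 315 N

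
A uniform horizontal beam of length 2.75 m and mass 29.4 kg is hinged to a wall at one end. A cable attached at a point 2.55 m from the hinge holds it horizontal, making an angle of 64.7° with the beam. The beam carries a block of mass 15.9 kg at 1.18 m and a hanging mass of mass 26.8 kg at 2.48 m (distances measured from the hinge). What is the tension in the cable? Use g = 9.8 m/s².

T ≈ 534 N

Take moments about the hinge.
Beam weight: 29.4 × 9.8 = 288.1 N down at 1.375 m → arm 1.375 m, τ = 288.1 × 1.375 = 396.1 N·m clockwise.
Block: 15.9 × 9.8 = 155.8 N down at 1.18 m → arm 1.18 m, τ = 155.8 × 1.18 = 183.8 N·m clockwise.
Hanging mass: 26.8 × 9.8 = 262.6 N down at 2.48 m → arm 2.48 m, τ = 262.6 × 2.48 = 651.2 N·m clockwise.
Total clockwise load moment = 1231 N·m.
The cable tension T acts at 2.55 m; only its component perpendicular to the beam, T sinθ, produces torque. sin 64.7° = 0.9041.
Balancing moments: T × 2.55 × 0.9041 = 1231, giving T = 1231 / 2.305 = 534 N.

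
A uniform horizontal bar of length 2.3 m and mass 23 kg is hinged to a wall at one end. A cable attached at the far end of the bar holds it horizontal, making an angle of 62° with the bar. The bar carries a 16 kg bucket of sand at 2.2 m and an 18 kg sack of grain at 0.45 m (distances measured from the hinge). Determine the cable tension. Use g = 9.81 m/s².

Take moments about the hinge.
Beam weight: 23 × 9.81 = 225.6 N down at 1.15 m → arm 1.15 m, τ = 225.6 × 1.15 = 259.4 N·m clockwise.
Bucket of sand: 16 × 9.81 = 157 N down at 2.2 m → arm 2.2 m, τ = 157 × 2.2 = 345.4 N·m clockwise.
Sack of grain: 18 × 9.81 = 176.6 N down at 0.45 m → arm 0.45 m, τ = 176.6 × 0.45 = 79.47 N·m clockwise.
Total clockwise load moment = 684.3 N·m.
The cable tension T acts at 2.3 m; only its component perpendicular to the bar, T sinθ, produces torque. sin 62° = 0.8829.
Στ = 0 ⇒ T × 2.3 × 0.8829 = 684.3 ⇒ T = 684.3 / 2.031 = 337 N.

T ≈ 337 N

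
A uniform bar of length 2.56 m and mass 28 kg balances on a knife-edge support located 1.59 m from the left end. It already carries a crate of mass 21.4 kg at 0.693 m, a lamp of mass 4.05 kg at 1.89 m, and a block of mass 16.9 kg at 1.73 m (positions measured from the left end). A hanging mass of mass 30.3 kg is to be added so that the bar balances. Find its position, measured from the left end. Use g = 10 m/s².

x ≈ 2.39 m from the left end

Sum moments about the knife-edge support (at 1.59 m from the left end) (the support reaction has zero arm there).
Beam weight: 28 × 10 = 280 N down at 1.28 m → arm 0.31 m, τ = 280 × 0.31 = 86.8 N·m counterclockwise.
Crate: 21.4 × 10 = 214 N down at 0.693 m → arm 0.897 m, τ = 214 × 0.897 = 192 N·m counterclockwise.
Lamp: 4.05 × 10 = 40.5 N down at 1.89 m → arm 0.3 m, τ = 40.5 × 0.3 = 12.15 N·m clockwise.
Block: 16.9 × 10 = 169 N down at 1.73 m → arm 0.14 m, τ = 169 × 0.14 = 23.66 N·m clockwise.
Net moment of existing loads = 243 N·m counterclockwise.
The hanging mass weighs 30.3 × 10 = 303 N and must supply an equal clockwise moment, so its lever arm about the knife-edge support is 243 / 303 = 0.802 m.
That puts it at 1.59 + 0.802 = 2.39 m from the left end.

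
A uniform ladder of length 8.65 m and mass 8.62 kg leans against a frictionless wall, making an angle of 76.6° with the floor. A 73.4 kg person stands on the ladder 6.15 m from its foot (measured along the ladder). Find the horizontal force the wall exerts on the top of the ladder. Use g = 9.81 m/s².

About the foot of the ladder:
Ladder weight 8.62×9.81 = 84.56 N acts at 4.325 m along the ladder; its horizontal arm is 4.325·cos76.6° = 1.002 m → τ = 84.73 N·m clockwise.
Person: 73.4×9.81 = 720.1 N at 6.15 m → arm 1.425 m → τ = 1026 N·m clockwise.
Wall normal N acts horizontally at the top; its moment arm is the height L sinθ = 8.65·sin76.6° = 8.415 m, counterclockwise.
Balancing moments: N × 8.415 = 1111, giving N = 132 N.

N_wall ≈ 132 N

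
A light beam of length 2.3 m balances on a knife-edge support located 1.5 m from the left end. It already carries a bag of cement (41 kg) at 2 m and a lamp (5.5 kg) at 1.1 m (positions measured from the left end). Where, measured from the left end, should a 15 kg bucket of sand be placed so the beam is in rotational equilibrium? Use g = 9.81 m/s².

About the knife-edge support (at 1.5 m from the left end):
Bag of cement: 41 × 9.81 = 402.2 N down at 2 m → arm 0.5 m, τ = 402.2 × 0.5 = 201.1 N·m clockwise.
Lamp: 5.5 × 9.81 = 53.96 N down at 1.1 m → arm 0.4 m, τ = 53.96 × 0.4 = 21.58 N·m counterclockwise.
Net moment of existing loads = 179.5 N·m clockwise.
The bucket of sand weighs 15 × 9.81 = 147.2 N and must supply an equal counterclockwise moment, so its lever arm about the knife-edge support is 179.5 / 147.2 = 1.22 m.
That puts it at 1.5 − 1.22 = 0.28 m from the left end.

x ≈ 0.28 m from the left end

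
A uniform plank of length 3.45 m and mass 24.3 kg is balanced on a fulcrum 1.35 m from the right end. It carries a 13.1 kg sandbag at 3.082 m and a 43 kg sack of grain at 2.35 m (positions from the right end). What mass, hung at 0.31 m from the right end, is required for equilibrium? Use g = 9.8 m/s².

Taking torques about the fulcrum (at 1.35 m from the right end):
Beam weight: 24.3 × 9.8 = 238.1 N down at 1.725 m → arm 0.375 m, τ = 238.1 × 0.375 = 89.29 N·m counterclockwise.
Sandbag: 13.1 × 9.8 = 128.4 N down at 3.082 m → arm 1.732 m, τ = 128.4 × 1.732 = 222.4 N·m counterclockwise.
Sack of grain: 43 × 9.8 = 421.4 N down at 2.35 m → arm 1 m, τ = 421.4 × 1 = 421.4 N·m counterclockwise.
Net moment of known loads = 733.1 N·m counterclockwise.
An unknown mass m at 0.31 m has arm 1.04 m; its moment is m·g·1.04 clockwise.
For rotational equilibrium, m × 9.8 × 1.04 = 733.1, so m = 733.1 / (9.8 × 1.04) = 71.9 kg.

m ≈ 71.9 kg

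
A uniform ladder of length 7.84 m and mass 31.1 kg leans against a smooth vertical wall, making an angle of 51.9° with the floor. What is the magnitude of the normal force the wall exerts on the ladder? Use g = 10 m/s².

Choose the foot of the ladder as the axis so the floor normal and friction both act there and drop out.
Ladder weight 31.1×10 = 311 N acts at 3.92 m along the ladder; its horizontal arm is 3.92·cos51.9° = 2.419 m → τ = 752.3 N·m clockwise.
Wall normal N acts horizontally at the top; its moment arm is the height L sinθ = 7.84·sin51.9° = 6.17 m, counterclockwise.
Balancing moments: N × 6.17 = 752.3, giving N = 122 N.

N_wall ≈ 122 N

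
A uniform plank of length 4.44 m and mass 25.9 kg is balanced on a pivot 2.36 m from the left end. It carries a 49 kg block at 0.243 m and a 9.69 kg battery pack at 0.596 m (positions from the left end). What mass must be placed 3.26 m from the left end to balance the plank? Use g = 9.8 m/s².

m ≈ 138 kg

About the pivot (at 2.36 m from the left end):
Beam weight: 25.9 × 9.8 = 253.8 N down at 2.22 m → arm 0.14 m, τ = 253.8 × 0.14 = 35.53 N·m counterclockwise.
Block: 49 × 9.8 = 480.2 N down at 0.243 m → arm 2.117 m, τ = 480.2 × 2.117 = 1017 N·m counterclockwise.
Battery pack: 9.69 × 9.8 = 94.96 N down at 0.596 m → arm 1.764 m, τ = 94.96 × 1.764 = 167.5 N·m counterclockwise.
Net moment of known loads = 1220 N·m counterclockwise.
An unknown mass m at 3.26 m has arm 0.9 m; its moment is m·g·0.9 clockwise.
For rotational equilibrium, m × 9.8 × 0.9 = 1220, so m = 1220 / (9.8 × 0.9) = 138 kg.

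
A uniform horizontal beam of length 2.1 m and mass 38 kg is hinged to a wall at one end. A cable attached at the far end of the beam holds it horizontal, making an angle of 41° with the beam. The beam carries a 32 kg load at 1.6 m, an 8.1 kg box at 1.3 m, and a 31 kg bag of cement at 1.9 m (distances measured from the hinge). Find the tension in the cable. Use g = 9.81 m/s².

T ≈ 1140 N

Choose the hinge as the axis so the unknown hinge reaction has zero arm there.
Beam weight: 38 × 9.81 = 372.8 N down at 1.05 m → arm 1.05 m, τ = 372.8 × 1.05 = 391.4 N·m clockwise.
Load: 32 × 9.81 = 313.9 N down at 1.6 m → arm 1.6 m, τ = 313.9 × 1.6 = 502.2 N·m clockwise.
Box: 8.1 × 9.81 = 79.46 N down at 1.3 m → arm 1.3 m, τ = 79.46 × 1.3 = 103.3 N·m clockwise.
Bag of cement: 31 × 9.81 = 304.1 N down at 1.9 m → arm 1.9 m, τ = 304.1 × 1.9 = 577.8 N·m clockwise.
Total clockwise load moment = 1575 N·m.
The cable tension T acts at 2.1 m; only its component perpendicular to the beam, T sinθ, produces torque. sin 41° = 0.6561.
Balancing moments: T × 2.1 × 0.6561 = 1575, giving T = 1575 / 1.378 = 1140 N.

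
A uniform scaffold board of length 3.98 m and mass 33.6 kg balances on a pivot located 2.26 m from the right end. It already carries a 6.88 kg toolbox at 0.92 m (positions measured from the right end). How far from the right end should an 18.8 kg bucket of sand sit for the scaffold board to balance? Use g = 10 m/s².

Choose the pivot (at 2.26 m from the right end) as the axis so the support reaction has zero arm there.
Beam weight: 33.6 × 10 = 336 N down at 1.99 m → arm 0.27 m, τ = 336 × 0.27 = 90.72 N·m clockwise.
Toolbox: 6.88 × 10 = 68.8 N down at 0.92 m → arm 1.34 m, τ = 68.8 × 1.34 = 92.19 N·m clockwise.
Net moment of existing loads = 182.9 N·m clockwise.
The bucket of sand weighs 18.8 × 10 = 188 N and must supply an equal counterclockwise moment, so its lever arm about the pivot is 182.9 / 188 = 0.973 m.
That puts it at 2.26 + 0.973 = 3.23 m from the right end.

x ≈ 3.23 m from the right end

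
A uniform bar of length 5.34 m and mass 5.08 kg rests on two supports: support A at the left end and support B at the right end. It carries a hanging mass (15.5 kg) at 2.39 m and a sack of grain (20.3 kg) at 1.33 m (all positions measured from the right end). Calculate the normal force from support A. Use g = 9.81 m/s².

R_A ≈ 143 N

Sum moments about support B (its reaction then has zero moment arm).
Beam weight: 5.08 × 9.81 = 49.83 N down at 2.67 m → arm 2.67 m, τ = 49.83 × 2.67 = 133 N·m counterclockwise.
Hanging mass: 15.5 × 9.81 = 152.1 N down at 2.39 m → arm 2.39 m, τ = 152.1 × 2.39 = 363.5 N·m counterclockwise.
Sack of grain: 20.3 × 9.81 = 199.1 N down at 1.33 m → arm 1.33 m, τ = 199.1 × 1.33 = 264.8 N·m counterclockwise.
Net load moment about support B = 761.3 N·m counterclockwise.
Reaction R at support A is upward at 5.34 m, arm 5.34 m → moment R × 5.34 clockwise.
Στ = 0 ⇒ R × 5.34 = 761.3 ⇒ R = 143 N.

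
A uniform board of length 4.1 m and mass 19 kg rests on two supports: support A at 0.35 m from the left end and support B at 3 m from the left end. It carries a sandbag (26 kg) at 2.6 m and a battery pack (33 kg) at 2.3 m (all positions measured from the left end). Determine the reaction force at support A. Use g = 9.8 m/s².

R_A ≈ 191 N

About support B:
Beam weight: 19 × 9.8 = 186.2 N down at 2.05 m → arm 0.95 m, τ = 186.2 × 0.95 = 176.9 N·m counterclockwise.
Sandbag: 26 × 9.8 = 254.8 N down at 2.6 m → arm 0.4 m, τ = 254.8 × 0.4 = 101.9 N·m counterclockwise.
Battery pack: 33 × 9.8 = 323.4 N down at 2.3 m → arm 0.7 m, τ = 323.4 × 0.7 = 226.4 N·m counterclockwise.
Net load moment about support B = 505.2 N·m counterclockwise.
Reaction R at support A is upward at 0.35 m, arm 2.65 m → moment R × 2.65 clockwise.
Setting net torque to zero: R × 2.65 = 505.2 → R = 191 N.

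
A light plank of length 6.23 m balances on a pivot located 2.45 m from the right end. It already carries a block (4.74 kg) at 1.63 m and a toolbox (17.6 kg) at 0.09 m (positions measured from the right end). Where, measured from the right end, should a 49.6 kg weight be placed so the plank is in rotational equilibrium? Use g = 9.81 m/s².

Choose the pivot (at 2.45 m from the right end) as the axis so the support reaction has zero arm there.
Block: 4.74 × 9.81 = 46.5 N down at 1.63 m → arm 0.82 m, τ = 46.5 × 0.82 = 38.13 N·m clockwise.
Toolbox: 17.6 × 9.81 = 172.7 N down at 0.09 m → arm 2.36 m, τ = 172.7 × 2.36 = 407.6 N·m clockwise.
Net moment of existing loads = 445.7 N·m clockwise.
The weight weighs 49.6 × 9.81 = 486.6 N and must supply an equal counterclockwise moment, so its lever arm about the pivot is 445.7 / 486.6 = 0.916 m.
That puts it at 2.45 + 0.916 = 3.37 m from the right end.

x ≈ 3.37 m from the right end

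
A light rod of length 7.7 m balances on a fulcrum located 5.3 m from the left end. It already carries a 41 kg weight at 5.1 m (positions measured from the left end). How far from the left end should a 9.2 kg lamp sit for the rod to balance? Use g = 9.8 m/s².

About the fulcrum (at 5.3 m from the left end):
Weight: 41 × 9.8 = 401.8 N down at 5.1 m → arm 0.2 m, τ = 401.8 × 0.2 = 80.36 N·m counterclockwise.
Net moment of existing loads = 80.36 N·m counterclockwise.
The lamp weighs 9.2 × 9.8 = 90.16 N and must supply an equal clockwise moment, so its lever arm about the fulcrum is 80.36 / 90.16 = 0.891 m.
That puts it at 5.3 + 0.891 = 6.19 m from the left end.

x ≈ 6.19 m from the left end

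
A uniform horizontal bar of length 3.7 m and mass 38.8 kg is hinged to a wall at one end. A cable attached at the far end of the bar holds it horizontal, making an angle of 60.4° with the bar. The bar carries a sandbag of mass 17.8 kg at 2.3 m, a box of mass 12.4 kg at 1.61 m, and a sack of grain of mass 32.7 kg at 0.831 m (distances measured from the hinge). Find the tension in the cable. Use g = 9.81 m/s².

Choose the hinge as the axis so the unknown hinge reaction has zero arm there.
Beam weight: 38.8 × 9.81 = 380.6 N down at 1.85 m → arm 1.85 m, τ = 380.6 × 1.85 = 704.1 N·m clockwise.
Sandbag: 17.8 × 9.81 = 174.6 N down at 2.3 m → arm 2.3 m, τ = 174.6 × 2.3 = 401.6 N·m clockwise.
Box: 12.4 × 9.81 = 121.6 N down at 1.61 m → arm 1.61 m, τ = 121.6 × 1.61 = 195.8 N·m clockwise.
Sack of grain: 32.7 × 9.81 = 320.8 N down at 0.831 m → arm 0.831 m, τ = 320.8 × 0.831 = 266.6 N·m clockwise.
Total clockwise load moment = 1568 N·m.
The cable tension T acts at 3.7 m; only its component perpendicular to the bar, T sinθ, produces torque. sin 60.4° = 0.8695.
Στ = 0 ⇒ T × 3.7 × 0.8695 = 1568 ⇒ T = 1568 / 3.217 = 487 N.

T ≈ 487 N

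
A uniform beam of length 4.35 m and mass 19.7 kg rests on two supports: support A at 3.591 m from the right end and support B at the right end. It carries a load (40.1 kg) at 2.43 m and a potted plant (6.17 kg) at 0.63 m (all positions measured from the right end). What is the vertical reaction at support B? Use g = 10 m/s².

R_B ≈ 258 N

Take moments about support A.
Beam weight: 19.7 × 10 = 197 N down at 2.175 m → arm 1.416 m, τ = 197 × 1.416 = 279 N·m clockwise.
Load: 40.1 × 10 = 401 N down at 2.43 m → arm 1.161 m, τ = 401 × 1.161 = 465.6 N·m clockwise.
Potted plant: 6.17 × 10 = 61.7 N down at 0.63 m → arm 2.961 m, τ = 61.7 × 2.961 = 182.7 N·m clockwise.
Net load moment about support A = 927.3 N·m clockwise.
Reaction R at support B is upward at 0 m, arm 3.591 m → moment R × 3.591 counterclockwise.
Setting net torque to zero: R × 3.591 = 927.3 → R = 258 N.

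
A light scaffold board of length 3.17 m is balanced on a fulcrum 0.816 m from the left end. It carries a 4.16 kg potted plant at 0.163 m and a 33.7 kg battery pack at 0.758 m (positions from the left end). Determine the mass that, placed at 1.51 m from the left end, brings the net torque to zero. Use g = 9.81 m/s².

m ≈ 6.73 kg

Taking torques about the fulcrum (at 0.816 m from the left end):
Potted plant: 4.16 × 9.81 = 40.81 N down at 0.163 m → arm 0.653 m, τ = 40.81 × 0.653 = 26.65 N·m counterclockwise.
Battery pack: 33.7 × 9.81 = 330.6 N down at 0.758 m → arm 0.058 m, τ = 330.6 × 0.058 = 19.17 N·m counterclockwise.
Net moment of known loads = 45.82 N·m counterclockwise.
An unknown mass m at 1.51 m has arm 0.694 m; its moment is m·g·0.694 clockwise.
For rotational equilibrium, m × 9.81 × 0.694 = 45.82, so m = 45.82 / (9.81 × 0.694) = 6.73 kg.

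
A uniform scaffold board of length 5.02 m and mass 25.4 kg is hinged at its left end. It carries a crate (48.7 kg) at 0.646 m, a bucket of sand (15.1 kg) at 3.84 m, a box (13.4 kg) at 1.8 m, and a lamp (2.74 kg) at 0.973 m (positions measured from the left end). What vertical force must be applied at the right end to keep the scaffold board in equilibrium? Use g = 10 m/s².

F ≈ 359 N

Take moments about the left end.
Beam weight: 25.4 × 10 = 254 N down at 2.51 m → arm 2.51 m, τ = 254 × 2.51 = 637.5 N·m clockwise.
Crate: 48.7 × 10 = 487 N down at 0.646 m → arm 0.646 m, τ = 487 × 0.646 = 314.6 N·m clockwise.
Bucket of sand: 15.1 × 10 = 151 N down at 3.84 m → arm 3.84 m, τ = 151 × 3.84 = 579.8 N·m clockwise.
Box: 13.4 × 10 = 134 N down at 1.8 m → arm 1.8 m, τ = 134 × 1.8 = 241.2 N·m clockwise.
Lamp: 2.74 × 10 = 27.4 N down at 0.973 m → arm 0.973 m, τ = 27.4 × 0.973 = 26.66 N·m clockwise.
Net moment of the loads = 1800 N·m clockwise.
The upward force F acts at the right end, arm 5.02 m, giving F × 5.02 counterclockwise.
For rotational equilibrium, F × 5.02 = 1800, so F = 1800 / 5.02 = 359 N.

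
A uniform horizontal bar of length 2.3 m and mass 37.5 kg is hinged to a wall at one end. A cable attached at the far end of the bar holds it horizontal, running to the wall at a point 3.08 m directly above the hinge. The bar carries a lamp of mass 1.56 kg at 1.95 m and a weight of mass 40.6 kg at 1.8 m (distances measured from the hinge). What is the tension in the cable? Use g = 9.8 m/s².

Choose the hinge as the axis so the unknown hinge reaction has zero arm there.
Beam weight: 37.5 × 9.8 = 367.5 N down at 1.15 m → arm 1.15 m, τ = 367.5 × 1.15 = 422.6 N·m clockwise.
Lamp: 1.56 × 9.8 = 15.29 N down at 1.95 m → arm 1.95 m, τ = 15.29 × 1.95 = 29.82 N·m clockwise.
Weight: 40.6 × 9.8 = 397.9 N down at 1.8 m → arm 1.8 m, τ = 397.9 × 1.8 = 716.2 N·m clockwise.
Total clockwise load moment = 1169 N·m.
The cable tension T acts at 2.3 m; only its component perpendicular to the bar, T sinθ, produces torque. sinθ = h/√(h²+d²) = 3.08/√(3.08²+2.3²) = 0.8012.
For rotational equilibrium, T × 2.3 × 0.8012 = 1169, so T = 1169 / 1.843 = 634 N.

T ≈ 634 N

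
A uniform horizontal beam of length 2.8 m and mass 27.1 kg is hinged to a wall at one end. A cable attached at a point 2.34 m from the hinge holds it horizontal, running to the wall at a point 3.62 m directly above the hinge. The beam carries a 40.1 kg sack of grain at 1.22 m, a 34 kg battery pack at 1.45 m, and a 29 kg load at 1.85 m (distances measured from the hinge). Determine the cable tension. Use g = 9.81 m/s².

Sum moments about the hinge (the unknown hinge reaction has zero arm there).
Beam weight: 27.1 × 9.81 = 265.9 N down at 1.4 m → arm 1.4 m, τ = 265.9 × 1.4 = 372.3 N·m clockwise.
Sack of grain: 40.1 × 9.81 = 393.4 N down at 1.22 m → arm 1.22 m, τ = 393.4 × 1.22 = 479.9 N·m clockwise.
Battery pack: 34 × 9.81 = 333.5 N down at 1.45 m → arm 1.45 m, τ = 333.5 × 1.45 = 483.6 N·m clockwise.
Load: 29 × 9.81 = 284.5 N down at 1.85 m → arm 1.85 m, τ = 284.5 × 1.85 = 526.3 N·m clockwise.
Total clockwise load moment = 1862 N·m.
The cable tension T acts at 2.34 m; only its component perpendicular to the beam, T sinθ, produces torque. sinθ = h/√(h²+d²) = 3.62/√(3.62²+2.34²) = 0.8398.
Setting net torque to zero: T × 2.34 × 0.8398 = 1862 → T = 1862 / 1.965 = 948 N.

T ≈ 948 N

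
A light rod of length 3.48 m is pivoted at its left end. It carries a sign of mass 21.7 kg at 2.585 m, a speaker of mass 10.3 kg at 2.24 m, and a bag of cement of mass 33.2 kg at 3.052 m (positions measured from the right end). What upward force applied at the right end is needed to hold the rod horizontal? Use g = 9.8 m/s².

F ≈ 131 N

Sum moments about the left end (the unknown pivot reaction has zero arm there).
Sign: 21.7 × 9.8 = 212.7 N down at 2.585 m → arm 0.895 m, τ = 212.7 × 0.895 = 190.4 N·m clockwise.
Speaker: 10.3 × 9.8 = 100.9 N down at 2.24 m → arm 1.24 m, τ = 100.9 × 1.24 = 125.1 N·m clockwise.
Bag of cement: 33.2 × 9.8 = 325.4 N down at 3.052 m → arm 0.428 m, τ = 325.4 × 0.428 = 139.3 N·m clockwise.
Net moment of the loads = 454.8 N·m clockwise.
The upward force F acts at the right end, arm 3.48 m, giving F × 3.48 counterclockwise.
Setting net torque to zero: F × 3.48 = 454.8 → F = 454.8 / 3.48 = 131 N.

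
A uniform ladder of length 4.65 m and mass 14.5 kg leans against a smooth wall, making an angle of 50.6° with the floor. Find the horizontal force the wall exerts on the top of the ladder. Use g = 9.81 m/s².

Taking torques about the foot of the ladder:
Ladder weight 14.5×9.81 = 142.2 N acts at 2.325 m along the ladder; its horizontal arm is 2.325·cos50.6° = 1.476 m → τ = 209.9 N·m clockwise.
Wall normal N acts horizontally at the top; its moment arm is the height L sinθ = 4.65·sin50.6° = 3.593 m, counterclockwise.
Balancing moments: N × 3.593 = 209.9, giving N = 58.4 N.

N_wall ≈ 58.4 N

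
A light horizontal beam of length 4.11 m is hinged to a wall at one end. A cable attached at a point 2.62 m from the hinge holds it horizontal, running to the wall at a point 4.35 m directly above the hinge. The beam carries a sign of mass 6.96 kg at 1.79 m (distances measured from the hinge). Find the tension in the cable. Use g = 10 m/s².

About the hinge:
Sign: 6.96 × 10 = 69.6 N down at 1.79 m → arm 1.79 m, τ = 69.6 × 1.79 = 124.6 N·m clockwise.
Total clockwise load moment = 124.6 N·m.
The cable tension T acts at 2.62 m; only its component perpendicular to the beam, T sinθ, produces torque. sinθ = h/√(h²+d²) = 4.35/√(4.35²+2.62²) = 0.8566.
Balancing moments: T × 2.62 × 0.8566 = 124.6, giving T = 124.6 / 2.244 = 55.5 N.

T ≈ 55.5 N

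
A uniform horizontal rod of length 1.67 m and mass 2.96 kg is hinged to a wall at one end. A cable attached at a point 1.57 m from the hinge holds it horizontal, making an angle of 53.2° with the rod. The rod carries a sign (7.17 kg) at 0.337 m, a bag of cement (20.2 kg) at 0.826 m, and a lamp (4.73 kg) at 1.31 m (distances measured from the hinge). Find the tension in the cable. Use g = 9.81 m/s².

T ≈ 217 N

Sum moments about the hinge (the unknown hinge reaction has zero arm there).
Beam weight: 2.96 × 9.81 = 29.04 N down at 0.835 m → arm 0.835 m, τ = 29.04 × 0.835 = 24.25 N·m clockwise.
Sign: 7.17 × 9.81 = 70.34 N down at 0.337 m → arm 0.337 m, τ = 70.34 × 0.337 = 23.7 N·m clockwise.
Bag of cement: 20.2 × 9.81 = 198.2 N down at 0.826 m → arm 0.826 m, τ = 198.2 × 0.826 = 163.7 N·m clockwise.
Lamp: 4.73 × 9.81 = 46.4 N down at 1.31 m → arm 1.31 m, τ = 46.4 × 1.31 = 60.78 N·m clockwise.
Total clockwise load moment = 272.4 N·m.
The cable tension T acts at 1.57 m; only its component perpendicular to the rod, T sinθ, produces torque. sin 53.2° = 0.8007.
Balancing moments: T × 1.57 × 0.8007 = 272.4, giving T = 272.4 / 1.257 = 217 N.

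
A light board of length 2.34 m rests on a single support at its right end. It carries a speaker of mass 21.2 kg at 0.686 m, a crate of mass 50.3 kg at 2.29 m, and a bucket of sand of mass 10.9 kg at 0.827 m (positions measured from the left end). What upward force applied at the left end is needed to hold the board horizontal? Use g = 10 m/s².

F ≈ 231 N

About the right end:
Speaker: 21.2 × 10 = 212 N down at 0.686 m → arm 1.654 m, τ = 212 × 1.654 = 350.6 N·m counterclockwise.
Crate: 50.3 × 10 = 503 N down at 2.29 m → arm 0.05 m, τ = 503 × 0.05 = 25.15 N·m counterclockwise.
Bucket of sand: 10.9 × 10 = 109 N down at 0.827 m → arm 1.513 m, τ = 109 × 1.513 = 164.9 N·m counterclockwise.
Net moment of the loads = 540.6 N·m counterclockwise.
The upward force F acts at the left end, arm 2.34 m, giving F × 2.34 clockwise.
Setting net torque to zero: F × 2.34 = 540.6 → F = 540.6 / 2.34 = 231 N.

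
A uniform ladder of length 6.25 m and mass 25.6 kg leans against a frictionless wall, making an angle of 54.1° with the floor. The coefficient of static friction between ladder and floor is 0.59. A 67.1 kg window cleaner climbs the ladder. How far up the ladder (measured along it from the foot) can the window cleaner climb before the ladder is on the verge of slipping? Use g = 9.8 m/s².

About the foot of the ladder:
Ladder weight 25.6×9.8 = 250.9 N acts at 3.125 m along the ladder; its horizontal arm is 3.125·cos54.1° = 1.832 m → τ = 459.6 N·m clockwise.
Window cleaner weight 67.1×9.8 = 657.6 N at distance d → arm d·cos54.1° → τ = 657.6·d·0.5864 clockwise.
Wall normal N at the top has arm L sinθ = 5.063 m counterclockwise, so Στ = 0 gives N·5.063 = 459.6 + 385.6·d.
ΣFy = 0 ⇒ N_floor = 908.5 N, so the maximum friction is μ_s·N_floor = 0.59×908.5 = 536 N. ΣFx = 0 ⇒ N_wall = f, so at the slipping point N = 536 N.
Substituting: 536×5.063 = 459.6 + 385.6·d ⇒ d = (2714 − 459.6) / 385.6 = 5.85 m.

d ≈ 5.85 m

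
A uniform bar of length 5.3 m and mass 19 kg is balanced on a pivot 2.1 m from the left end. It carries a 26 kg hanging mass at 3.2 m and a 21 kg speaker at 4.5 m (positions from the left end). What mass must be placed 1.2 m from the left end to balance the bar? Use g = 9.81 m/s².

m ≈ 99.4 kg

Sum moments about the pivot (at 2.1 m from the left end) (the support reaction has zero arm there).
Beam weight: 19 × 9.81 = 186.4 N down at 2.65 m → arm 0.55 m, τ = 186.4 × 0.55 = 102.5 N·m clockwise.
Hanging mass: 26 × 9.81 = 255.1 N down at 3.2 m → arm 1.1 m, τ = 255.1 × 1.1 = 280.6 N·m clockwise.
Speaker: 21 × 9.81 = 206 N down at 4.5 m → arm 2.4 m, τ = 206 × 2.4 = 494.4 N·m clockwise.
Net moment of known loads = 877.5 N·m clockwise.
An unknown mass m at 1.2 m has arm 0.9 m; its moment is m·g·0.9 counterclockwise.
Στ = 0 ⇒ m × 9.81 × 0.9 = 877.5 ⇒ m = 877.5 / (9.81 × 0.9) = 99.4 kg.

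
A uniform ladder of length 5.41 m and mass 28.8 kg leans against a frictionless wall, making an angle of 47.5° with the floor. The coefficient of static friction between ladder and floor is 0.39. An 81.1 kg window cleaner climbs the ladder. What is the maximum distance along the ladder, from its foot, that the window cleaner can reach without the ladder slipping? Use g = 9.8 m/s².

d ≈ 2.16 m

Take moments about the foot of the ladder.
Ladder weight 28.8×9.8 = 282.2 N acts at 2.705 m along the ladder; its horizontal arm is 2.705·cos47.5° = 1.827 m → τ = 515.6 N·m clockwise.
Window cleaner weight 81.1×9.8 = 794.8 N at distance d → arm d·cos47.5° → τ = 794.8·d·0.6756 clockwise.
Wall normal N at the top has arm L sinθ = 3.989 m counterclockwise, so Στ = 0 gives N·3.989 = 515.6 + 537·d.
ΣFy = 0 ⇒ N_floor = 1077 N, so the maximum friction is μ_s·N_floor = 0.39×1077 = 420 N. ΣFx = 0 ⇒ N_wall = f, so at the slipping point N = 420 N.
Substituting: 420×3.989 = 515.6 + 537·d ⇒ d = (1675 − 515.6) / 537 = 2.16 m.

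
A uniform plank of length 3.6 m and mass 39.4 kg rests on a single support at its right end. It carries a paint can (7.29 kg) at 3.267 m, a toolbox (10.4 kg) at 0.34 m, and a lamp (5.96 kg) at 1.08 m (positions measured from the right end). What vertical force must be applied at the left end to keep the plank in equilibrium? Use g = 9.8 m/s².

Taking torques about the right end:
Beam weight: 39.4 × 9.8 = 386.1 N down at 1.8 m → arm 1.8 m, τ = 386.1 × 1.8 = 695 N·m counterclockwise.
Paint can: 7.29 × 9.8 = 71.44 N down at 3.267 m → arm 3.267 m, τ = 71.44 × 3.267 = 233.4 N·m counterclockwise.
Toolbox: 10.4 × 9.8 = 101.9 N down at 0.34 m → arm 0.34 m, τ = 101.9 × 0.34 = 34.65 N·m counterclockwise.
Lamp: 5.96 × 9.8 = 58.41 N down at 1.08 m → arm 1.08 m, τ = 58.41 × 1.08 = 63.08 N·m counterclockwise.
Net moment of the loads = 1026 N·m counterclockwise.
The upward force F acts at the left end, arm 3.6 m, giving F × 3.6 clockwise.
For rotational equilibrium, F × 3.6 = 1026, so F = 1026 / 3.6 = 285 N.

F ≈ 285 N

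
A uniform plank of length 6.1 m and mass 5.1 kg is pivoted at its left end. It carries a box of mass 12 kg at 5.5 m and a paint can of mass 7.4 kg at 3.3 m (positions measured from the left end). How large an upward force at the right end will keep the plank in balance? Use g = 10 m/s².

F ≈ 174 N

Choose the left end as the axis so the unknown pivot reaction has zero arm there.
Beam weight: 5.1 × 10 = 51 N down at 3.05 m → arm 3.05 m, τ = 51 × 3.05 = 155.5 N·m clockwise.
Box: 12 × 10 = 120 N down at 5.5 m → arm 5.5 m, τ = 120 × 5.5 = 660 N·m clockwise.
Paint can: 7.4 × 10 = 74 N down at 3.3 m → arm 3.3 m, τ = 74 × 3.3 = 244.2 N·m clockwise.
Net moment of the loads = 1060 N·m clockwise.
The upward force F acts at the right end, arm 6.1 m, giving F × 6.1 counterclockwise.
Balancing moments: F × 6.1 = 1060, giving F = 1060 / 6.1 = 174 N.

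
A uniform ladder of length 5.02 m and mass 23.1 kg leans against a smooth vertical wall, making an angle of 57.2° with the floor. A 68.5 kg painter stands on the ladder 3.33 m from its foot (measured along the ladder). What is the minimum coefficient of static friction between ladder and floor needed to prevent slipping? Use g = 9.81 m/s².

μ_min ≈ 0.401

Taking torques about the foot of the ladder:
Ladder weight 23.1×9.81 = 226.6 N acts at 2.51 m along the ladder; its horizontal arm is 2.51·cos57.2° = 1.36 m → τ = 308.2 N·m clockwise.
Painter: 68.5×9.81 = 672 N at 3.33 m → arm 1.804 m → τ = 1212 N·m clockwise.
Wall normal N acts horizontally at the top; its moment arm is the height L sinθ = 5.02·sin57.2° = 4.22 m, counterclockwise.
Setting net torque to zero: N × 4.22 = 1520 → N = 360.2 N.
ΣFx = 0 ⇒ f = N_wall = 360.2 N. ΣFy = 0 ⇒ N_floor = 898.6 N.
μ_min = f / N_floor = 360.2 / 898.6 = 0.401.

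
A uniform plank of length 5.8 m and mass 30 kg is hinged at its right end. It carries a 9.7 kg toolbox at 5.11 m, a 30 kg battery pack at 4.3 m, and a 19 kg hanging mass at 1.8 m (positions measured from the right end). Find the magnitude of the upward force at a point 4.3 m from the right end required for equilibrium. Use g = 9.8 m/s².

F ≈ 683 N

Choose the right end as the axis so the unknown pivot reaction has zero arm there.
Beam weight: 30 × 9.8 = 294 N down at 2.9 m → arm 2.9 m, τ = 294 × 2.9 = 852.6 N·m counterclockwise.
Toolbox: 9.7 × 9.8 = 95.06 N down at 5.11 m → arm 5.11 m, τ = 95.06 × 5.11 = 485.8 N·m counterclockwise.
Battery pack: 30 × 9.8 = 294 N down at 4.3 m → arm 4.3 m, τ = 294 × 4.3 = 1264 N·m counterclockwise.
Hanging mass: 19 × 9.8 = 186.2 N down at 1.8 m → arm 1.8 m, τ = 186.2 × 1.8 = 335.2 N·m counterclockwise.
Net moment of the loads = 2938 N·m counterclockwise.
The upward force F acts at a point 4.3 m from the right end, arm 4.3 m, giving F × 4.3 clockwise.
Balancing moments: F × 4.3 = 2938, giving F = 2938 / 4.3 = 683 N.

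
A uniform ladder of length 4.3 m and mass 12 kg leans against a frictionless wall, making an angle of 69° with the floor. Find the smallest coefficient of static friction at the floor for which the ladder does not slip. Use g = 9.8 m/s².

μ_min ≈ 0.192

About the foot of the ladder:
Ladder weight 12×9.8 = 117.6 N acts at 2.15 m along the ladder; its horizontal arm is 2.15·cos69° = 0.7705 m → τ = 90.61 N·m clockwise.
Wall normal N acts horizontally at the top; its moment arm is the height L sinθ = 4.3·sin69° = 4.014 m, counterclockwise.
Στ = 0 ⇒ N × 4.014 = 90.61 ⇒ N = 22.57 N.
ΣFx = 0 ⇒ f = N_wall = 22.57 N. ΣFy = 0 ⇒ N_floor = 117.6 N.
μ_min = f / N_floor = 22.57 / 117.6 = 0.192.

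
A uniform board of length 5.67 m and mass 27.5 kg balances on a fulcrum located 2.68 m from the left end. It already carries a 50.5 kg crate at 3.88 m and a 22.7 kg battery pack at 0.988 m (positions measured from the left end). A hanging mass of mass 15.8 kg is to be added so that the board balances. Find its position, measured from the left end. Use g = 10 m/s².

Choose the fulcrum (at 2.68 m from the left end) as the axis so the support reaction has zero arm there.
Beam weight: 27.5 × 10 = 275 N down at 2.835 m → arm 0.155 m, τ = 275 × 0.155 = 42.62 N·m clockwise.
Crate: 50.5 × 10 = 505 N down at 3.88 m → arm 1.2 m, τ = 505 × 1.2 = 606 N·m clockwise.
Battery pack: 22.7 × 10 = 227 N down at 0.988 m → arm 1.692 m, τ = 227 × 1.692 = 384.1 N·m counterclockwise.
Net moment of existing loads = 264.5 N·m clockwise.
The hanging mass weighs 15.8 × 10 = 158 N and must supply an equal counterclockwise moment, so its lever arm about the fulcrum is 264.5 / 158 = 1.67 m.
That puts it at 2.68 − 1.67 = 1.01 m from the left end.

x ≈ 1.01 m from the left end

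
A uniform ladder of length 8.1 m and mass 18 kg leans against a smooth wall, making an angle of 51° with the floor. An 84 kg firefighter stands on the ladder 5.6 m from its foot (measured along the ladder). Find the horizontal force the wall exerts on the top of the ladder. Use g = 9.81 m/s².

N_wall ≈ 533 N

About the foot of the ladder:
Ladder weight 18×9.81 = 176.6 N acts at 4.05 m along the ladder; its horizontal arm is 4.05·cos51° = 2.549 m → τ = 450.2 N·m clockwise.
Firefighter: 84×9.81 = 824 N at 5.6 m → arm 3.524 m → τ = 2904 N·m clockwise.
Wall normal N acts horizontally at the top; its moment arm is the height L sinθ = 8.1·sin51° = 6.295 m, counterclockwise.
For rotational equilibrium, N × 6.295 = 3354, so N = 533 N.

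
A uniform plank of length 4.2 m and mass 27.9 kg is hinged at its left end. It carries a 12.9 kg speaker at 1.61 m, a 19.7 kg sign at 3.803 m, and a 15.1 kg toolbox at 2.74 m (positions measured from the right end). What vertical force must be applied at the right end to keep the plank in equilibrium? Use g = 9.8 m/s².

Take moments about the left end.
Beam weight: 27.9 × 9.8 = 273.4 N down at 2.1 m → arm 2.1 m, τ = 273.4 × 2.1 = 574.1 N·m clockwise.
Speaker: 12.9 × 9.8 = 126.4 N down at 1.61 m → arm 2.59 m, τ = 126.4 × 2.59 = 327.4 N·m clockwise.
Sign: 19.7 × 9.8 = 193.1 N down at 3.803 m → arm 0.397 m, τ = 193.1 × 0.397 = 76.66 N·m clockwise.
Toolbox: 15.1 × 9.8 = 148 N down at 2.74 m → arm 1.46 m, τ = 148 × 1.46 = 216.1 N·m clockwise.
Net moment of the loads = 1194 N·m clockwise.
The upward force F acts at the right end, arm 4.2 m, giving F × 4.2 counterclockwise.
Setting net torque to zero: F × 4.2 = 1194 → F = 1194 / 4.2 = 284 N.

F ≈ 284 N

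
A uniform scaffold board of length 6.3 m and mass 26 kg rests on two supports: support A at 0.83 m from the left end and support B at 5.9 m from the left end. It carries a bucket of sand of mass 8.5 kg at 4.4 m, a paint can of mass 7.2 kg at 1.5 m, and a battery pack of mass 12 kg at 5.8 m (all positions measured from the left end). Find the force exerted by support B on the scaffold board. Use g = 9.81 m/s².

R_B ≈ 300 N

About support A:
Beam weight: 26 × 9.81 = 255.1 N down at 3.15 m → arm 2.32 m, τ = 255.1 × 2.32 = 591.8 N·m clockwise.
Bucket of sand: 8.5 × 9.81 = 83.39 N down at 4.4 m → arm 3.57 m, τ = 83.39 × 3.57 = 297.7 N·m clockwise.
Paint can: 7.2 × 9.81 = 70.63 N down at 1.5 m → arm 0.67 m, τ = 70.63 × 0.67 = 47.32 N·m clockwise.
Battery pack: 12 × 9.81 = 117.7 N down at 5.8 m → arm 4.97 m, τ = 117.7 × 4.97 = 585 N·m clockwise.
Net load moment about support A = 1522 N·m clockwise.
Reaction R at support B is upward at 5.9 m, arm 5.07 m → moment R × 5.07 counterclockwise.
Balancing moments: R × 5.07 = 1522, giving R = 300 N.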